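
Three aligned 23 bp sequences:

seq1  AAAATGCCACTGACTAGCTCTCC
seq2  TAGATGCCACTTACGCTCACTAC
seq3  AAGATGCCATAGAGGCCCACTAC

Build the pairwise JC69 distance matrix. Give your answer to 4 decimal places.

seq1–seq2: 8/23 sites differ → p ≈ 0.347826, d = −0.75 ln(1 − 0.463768) = 0.467391 ≈ 0.4674.
seq1–seq3: 9/23 sites differ → p ≈ 0.391304, d = −0.75 ln(1 − 0.521739) = 0.553199 ≈ 0.5532.
seq2–seq3: 6/23 sites differ → p ≈ 0.26087, d = −0.75 ln(1 − 0.347827) = 0.320584 ≈ 0.3206.

d(seq1,seq2) = 0.4674, d(seq1,seq3) = 0.5532, d(seq2,seq3) = 0.3206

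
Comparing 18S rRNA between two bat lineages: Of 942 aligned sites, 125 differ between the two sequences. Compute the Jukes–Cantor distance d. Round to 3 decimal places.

p = 125/942 ≈ 0.132696.
d = −(3/4) ln(1 − 4p/3) = −0.75 ln(1 − 0.176928) = −0.75 ln(0.823072)
  = −0.75 × (-0.194712) = 0.146034 substitutions/site.

0.146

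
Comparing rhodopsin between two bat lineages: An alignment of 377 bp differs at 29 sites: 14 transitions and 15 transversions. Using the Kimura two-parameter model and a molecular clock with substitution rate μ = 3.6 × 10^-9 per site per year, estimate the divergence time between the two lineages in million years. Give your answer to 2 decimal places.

11.29

P = 14/377 ≈ 0.037135 and Q = 15/377 ≈ 0.039788.
Under the Kimura two-parameter model, d = −½ ln(1 − 2P − Q) − ¼ ln(1 − 2Q).
1 − 2P − Q = 0.885942, giving −½ ln(0.885942) = 0.060552.
1 − 2Q = 0.920424, giving −¼ ln(0.920424) = 0.020730.
d = 0.060552 + 0.020730 = 0.081282.
Under a molecular clock d = 2μt, so t = d/(2μ) = 0.081282 / (2 × 3.6 × 10^-9) = 11.29 million years.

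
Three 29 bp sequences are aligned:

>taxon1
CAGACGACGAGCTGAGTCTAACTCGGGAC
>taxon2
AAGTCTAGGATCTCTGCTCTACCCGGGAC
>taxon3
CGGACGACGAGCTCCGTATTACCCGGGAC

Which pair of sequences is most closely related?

taxon1 and taxon3

taxon1–taxon2: 12/29 differ, p = 0.414, d = 0.602.
taxon1–taxon3: 6/29 differ, p = 0.207, d = 0.242.
taxon2–taxon3: 10/29 differ, p = 0.345, d = 0.462.
The smallest distance is between taxon1 and taxon3.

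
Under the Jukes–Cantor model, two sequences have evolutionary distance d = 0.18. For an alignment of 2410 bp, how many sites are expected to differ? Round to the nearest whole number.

Invert JC69: p = (3/4)(1 − e^(−4d/3)) = 0.75 × (1 − e^(-0.24)) = 0.75 × (1 − 0.786628) = 0.160029.
Expected differing sites = pL ≈ 0.160029 × 2410 = 385.66989 ≈ 386.

386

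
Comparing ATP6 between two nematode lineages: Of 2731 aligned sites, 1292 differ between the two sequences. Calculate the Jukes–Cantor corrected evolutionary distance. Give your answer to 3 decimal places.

p = 1292/2731 ≈ 0.473087.
d = −(3/4) ln(1 − 4p/3) = −0.75 ln(1 − 0.630783) = −0.75 ln(0.369217)
  = −0.75 × (-0.996371) = 0.747278 substitutions/site.

0.747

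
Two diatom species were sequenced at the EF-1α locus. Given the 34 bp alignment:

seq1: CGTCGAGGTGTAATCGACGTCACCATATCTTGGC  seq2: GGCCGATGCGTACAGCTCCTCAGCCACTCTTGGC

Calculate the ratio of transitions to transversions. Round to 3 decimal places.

0.167

Transitions are A↔G and C↔T; transversions are all other mismatches.
Transitions: 2. Transversions: 12.
R = 2/12 = 0.166666… ≈ 0.167 (to 3 d.p.).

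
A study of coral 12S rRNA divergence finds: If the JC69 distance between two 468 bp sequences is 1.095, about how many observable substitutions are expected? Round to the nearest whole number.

269

Invert JC69: p = (3/4)(1 − e^(−4d/3)) = 0.75 × (1 − e^(-1.46)) = 0.75 × (1 − 0.232236) = 0.575823.
Expected differing sites = pL ≈ 0.575823 × 468 = 269.485164 ≈ 269.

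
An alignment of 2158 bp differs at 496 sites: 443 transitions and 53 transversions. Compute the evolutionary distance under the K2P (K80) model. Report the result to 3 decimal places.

P = 443/2158 ≈ 0.205283 and Q = 53/2158 ≈ 0.02456.
Under the Kimura two-parameter model, d = −½ ln(1 − 2P − Q) − ¼ ln(1 − 2Q).
1 − 2P − Q = 0.564874, giving −½ ln(0.564874) = 0.285576.
1 − 2Q = 0.95088, giving −¼ ln(0.95088) = 0.012592.
d = 0.285576 + 0.012592 = 0.298168.

0.298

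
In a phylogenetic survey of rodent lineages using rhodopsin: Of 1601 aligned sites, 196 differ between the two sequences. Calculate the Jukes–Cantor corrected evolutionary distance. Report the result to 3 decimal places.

0.134

p = 196/1601 ≈ 0.122423.
d = −(3/4) ln(1 − 4p/3) = −0.75 ln(1 − 0.163231) = −0.75 ln(0.836769)
  = −0.75 × (-0.178207) = 0.133655 substitutions/site.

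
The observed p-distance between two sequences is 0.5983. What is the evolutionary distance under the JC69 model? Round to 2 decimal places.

1.20

d = −(3/4) ln(1 − 4p/3) = −0.75 ln(1 − 0.797733) = −0.75 ln(0.202267)
  = −0.75 × (-1.598167) = 1.198625 substitutions/site.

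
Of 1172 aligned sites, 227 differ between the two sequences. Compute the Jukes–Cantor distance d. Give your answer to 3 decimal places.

0.224

p = 227/1172 ≈ 0.193686.
d = −(3/4) ln(1 − 4p/3) = −0.75 ln(1 − 0.258248) = −0.75 ln(0.741752)
  = −0.75 × (-0.298740) = 0.224055 substitutions/site.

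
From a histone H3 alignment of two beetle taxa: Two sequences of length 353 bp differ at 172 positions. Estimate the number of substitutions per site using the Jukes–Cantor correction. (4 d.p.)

0.7867

p = 172/353 ≈ 0.487252.
d = −(3/4) ln(1 − 4p/3) = −0.75 ln(1 − 0.649669) = −0.75 ln(0.350331)
  = −0.75 × (-1.048877) = 0.786658 substitutions/site.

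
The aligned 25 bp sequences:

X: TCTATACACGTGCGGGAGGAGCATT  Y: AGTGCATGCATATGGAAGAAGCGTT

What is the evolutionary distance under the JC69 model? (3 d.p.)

0.766

The sequences differ at 12 of 25 sites, so p = 12/25 = 0.48.
d = −(3/4) ln(1 − 4p/3) = −0.75 ln(1 − 0.64) = −0.75 ln(0.36)
  = −0.75 × (-1.021651) = 0.766238 substitutions/site.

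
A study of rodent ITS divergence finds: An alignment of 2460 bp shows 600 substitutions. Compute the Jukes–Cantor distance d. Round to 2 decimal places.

p = 600/2460 ≈ 0.243902.
d = −(3/4) ln(1 − 4p/3) = −0.75 ln(1 − 0.325203) = −0.75 ln(0.674797)
  = −0.75 × (-0.393343) = 0.295007 substitutions/site.

0.30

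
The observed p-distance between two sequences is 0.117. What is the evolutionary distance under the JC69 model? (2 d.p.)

d = −(3/4) ln(1 − 4p/3) = −0.75 ln(1 − 0.156) = −0.75 ln(0.844)
  = −0.75 × (-0.169603) = 0.127202 substitutions/site.

0.13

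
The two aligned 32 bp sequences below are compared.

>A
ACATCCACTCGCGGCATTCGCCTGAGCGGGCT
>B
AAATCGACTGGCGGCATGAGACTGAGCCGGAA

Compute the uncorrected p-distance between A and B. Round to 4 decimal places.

The sequences differ at 9 of 32 positions (sites 2, 6, 10, 18, 19, 21, 28, 31, 32).
p = 9/32 = 0.28125 ≈ 0.2813 (to 4 d.p.).

0.2813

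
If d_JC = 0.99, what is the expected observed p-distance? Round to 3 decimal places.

0.550

p = (3/4)(1 − e^(−4d/3)) = 0.75 × (1 − e^(-1.32)) = 0.75 × (1 − 0.267135) = 0.549649.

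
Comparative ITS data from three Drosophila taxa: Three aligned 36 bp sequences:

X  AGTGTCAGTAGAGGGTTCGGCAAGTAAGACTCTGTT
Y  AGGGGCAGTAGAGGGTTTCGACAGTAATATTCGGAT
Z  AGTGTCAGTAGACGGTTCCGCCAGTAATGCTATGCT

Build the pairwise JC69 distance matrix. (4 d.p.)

d(X,Y) = 0.3470, d(X,Z) = 0.2251, d(Y,Z) = 0.3470

X–Y: 10/36 sites differ → p ≈ 0.277778, d = −0.75 ln(1 − 0.370371) = 0.346968 ≈ 0.3470.
X–Z: 7/36 sites differ → p ≈ 0.194444, d = −0.75 ln(1 − 0.259259) = 0.225078 ≈ 0.2251.
Y–Z: 10/36 sites differ → p ≈ 0.277778, d = −0.75 ln(1 − 0.370371) = 0.346968 ≈ 0.3470.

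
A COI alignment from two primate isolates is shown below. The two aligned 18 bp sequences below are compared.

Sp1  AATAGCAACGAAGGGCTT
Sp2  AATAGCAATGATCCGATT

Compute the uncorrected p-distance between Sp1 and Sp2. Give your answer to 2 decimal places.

0.28

The sequences differ at 5 of 18 positions (sites 9, 12, 13, 14, 16).
p = 5/18 = 0.277777… ≈ 0.28 (to 2 d.p.).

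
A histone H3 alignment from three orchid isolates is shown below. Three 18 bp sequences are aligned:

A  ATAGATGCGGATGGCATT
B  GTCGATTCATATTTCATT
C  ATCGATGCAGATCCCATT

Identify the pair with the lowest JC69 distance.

A–B: 7/18 differ, p = 0.389, d = 0.548.
A–C: 4/18 differ, p = 0.222, d = 0.264.
B–C: 5/18 differ, p = 0.278, d = 0.347.
The smallest distance is between A and C.

A and C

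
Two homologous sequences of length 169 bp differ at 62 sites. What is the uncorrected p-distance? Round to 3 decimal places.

0.367

p = 62/169 = 0.366863… ≈ 0.367 (to 3 d.p.).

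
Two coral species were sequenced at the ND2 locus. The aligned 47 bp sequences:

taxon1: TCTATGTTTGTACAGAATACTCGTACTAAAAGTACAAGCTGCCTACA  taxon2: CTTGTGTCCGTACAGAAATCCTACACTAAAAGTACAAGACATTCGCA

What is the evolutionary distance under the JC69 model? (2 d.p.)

0.54

The sequences differ at 18 of 47 sites, so p = 18/47 ≈ 0.382979.
d = −(3/4) ln(1 − 4p/3) = −0.75 ln(1 − 0.510639) = −0.75 ln(0.489361)
  = −0.75 × (-0.714655) = 0.535991 substitutions/site.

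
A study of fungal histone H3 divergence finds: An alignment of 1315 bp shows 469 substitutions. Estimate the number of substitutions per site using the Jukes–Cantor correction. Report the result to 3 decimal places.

0.484

p = 469/1315 ≈ 0.356654.
d = −(3/4) ln(1 − 4p/3) = −0.75 ln(1 − 0.475539) = −0.75 ln(0.524461)
  = −0.75 × (-0.645384) = 0.484038 substitutions/site.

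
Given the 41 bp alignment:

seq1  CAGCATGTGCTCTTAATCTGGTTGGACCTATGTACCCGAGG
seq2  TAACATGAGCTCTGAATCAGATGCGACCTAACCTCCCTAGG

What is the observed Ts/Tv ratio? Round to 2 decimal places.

Transitions are A↔G and C↔T; transversions are all other mismatches.
Transitions: 4. Transversions: 9.
R = 4/9 = 0.444444… ≈ 0.44 (to 2 d.p.).

0.44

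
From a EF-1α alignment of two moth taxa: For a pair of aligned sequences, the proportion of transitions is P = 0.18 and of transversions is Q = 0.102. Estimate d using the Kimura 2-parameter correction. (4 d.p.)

0.3670

Under the Kimura two-parameter model, d = −½ ln(1 − 2P − Q) − ¼ ln(1 − 2Q).
1 − 2P − Q = 0.538, giving −½ ln(0.538) = 0.309948.
1 − 2Q = 0.796, giving −¼ ln(0.796) = 0.057039.
d = 0.309948 + 0.057039 = 0.366987.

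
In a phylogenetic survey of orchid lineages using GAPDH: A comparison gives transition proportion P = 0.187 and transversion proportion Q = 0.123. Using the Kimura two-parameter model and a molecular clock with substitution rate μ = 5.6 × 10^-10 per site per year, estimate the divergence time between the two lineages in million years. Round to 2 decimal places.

369.80

Under the Kimura two-parameter model, d = −½ ln(1 − 2P − Q) − ¼ ln(1 − 2Q).
1 − 2P − Q = 0.503, giving −½ ln(0.503) = 0.343583.
1 − 2Q = 0.754, giving −¼ ln(0.754) = 0.070591.
d = 0.343583 + 0.070591 = 0.414174.
Under a molecular clock d = 2μt, so t = d/(2μ) = 0.414174 / (2 × 5.6 × 10^-10) = 369.80 million years.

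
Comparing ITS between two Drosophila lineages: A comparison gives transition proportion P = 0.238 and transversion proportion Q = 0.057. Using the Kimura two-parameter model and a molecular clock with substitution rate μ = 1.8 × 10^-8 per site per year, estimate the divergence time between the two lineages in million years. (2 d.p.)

Under the Kimura two-parameter model, d = −½ ln(1 − 2P − Q) − ¼ ln(1 − 2Q).
1 − 2P − Q = 0.467, giving −½ ln(0.467) = 0.380713.
1 − 2Q = 0.886, giving −¼ ln(0.886) = 0.030260.
d = 0.380713 + 0.030260 = 0.410973.
Under a molecular clock d = 2μt, so t = d/(2μ) = 0.410973 / (2 × 1.8 × 10^-8) = 11.42 million years.

11.42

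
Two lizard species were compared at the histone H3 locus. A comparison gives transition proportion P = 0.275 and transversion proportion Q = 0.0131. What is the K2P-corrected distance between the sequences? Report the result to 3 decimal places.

0.421

Under the Kimura two-parameter model, d = −½ ln(1 − 2P − Q) − ¼ ln(1 − 2Q).
1 − 2P − Q = 0.4369, giving −½ ln(0.4369) = 0.414025.
1 − 2Q = 0.9738, giving −¼ ln(0.9738) = 0.006637.
d = 0.414025 + 0.006637 = 0.420662.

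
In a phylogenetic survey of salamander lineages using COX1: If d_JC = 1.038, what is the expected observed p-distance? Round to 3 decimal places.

p = (3/4)(1 − e^(−4d/3)) = 0.75 × (1 − e^(-1.384)) = 0.75 × (1 − 0.250574) = 0.562070.

0.562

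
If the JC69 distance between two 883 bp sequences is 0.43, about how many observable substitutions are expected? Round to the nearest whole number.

289

Invert JC69: p = (3/4)(1 − e^(−4d/3)) = 0.75 × (1 − e^(-0.573333)) = 0.75 × (1 − 0.563644) = 0.327267.
Expected differing sites = pL ≈ 0.327267 × 883 = 288.976761 ≈ 289.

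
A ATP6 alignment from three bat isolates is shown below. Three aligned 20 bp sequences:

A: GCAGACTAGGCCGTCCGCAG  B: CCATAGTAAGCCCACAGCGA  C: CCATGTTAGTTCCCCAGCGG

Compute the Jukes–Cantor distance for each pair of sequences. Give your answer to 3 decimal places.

d(A,B) = 0.687, d(A,C) = 0.824, d(B,C) = 0.471

A–B: 9/20 sites differ → p = 0.45, d = −0.75 ln(1 − 0.6) = 0.687218 ≈ 0.687.
A–C: 10/20 sites differ → p = 0.5, d = −0.75 ln(1 − 0.666667) = 0.823960 ≈ 0.824.
B–C: 7/20 sites differ → p = 0.35, d = −0.75 ln(1 − 0.466667) = 0.471457 ≈ 0.471.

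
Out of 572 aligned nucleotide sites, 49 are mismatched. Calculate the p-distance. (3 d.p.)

0.086

p = 49/572 = 0.085664… ≈ 0.086 (to 3 d.p.).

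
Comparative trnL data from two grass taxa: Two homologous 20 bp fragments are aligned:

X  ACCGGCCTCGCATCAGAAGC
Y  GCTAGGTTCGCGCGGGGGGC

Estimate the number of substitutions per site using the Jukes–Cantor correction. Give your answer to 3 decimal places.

The sequences differ at 11 of 20 sites, so p = 11/20 = 0.55.
d = −(3/4) ln(1 − 4p/3) = −0.75 ln(1 − 0.733333) = −0.75 ln(0.266667)
  = −0.75 × (-1.321755) = 0.991316 substitutions/site.

0.991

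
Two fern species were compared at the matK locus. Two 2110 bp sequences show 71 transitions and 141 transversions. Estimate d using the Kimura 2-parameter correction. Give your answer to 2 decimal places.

0.11

P = 71/2110 ≈ 0.033649 and Q = 141/2110 ≈ 0.066825.
Under the Kimura two-parameter model, d = −½ ln(1 − 2P − Q) − ¼ ln(1 − 2Q).
1 − 2P − Q = 0.865877, giving −½ ln(0.865877) = 0.072006.
1 − 2Q = 0.86635, giving −¼ ln(0.86635) = 0.035867.
d = 0.072006 + 0.035867 = 0.107873.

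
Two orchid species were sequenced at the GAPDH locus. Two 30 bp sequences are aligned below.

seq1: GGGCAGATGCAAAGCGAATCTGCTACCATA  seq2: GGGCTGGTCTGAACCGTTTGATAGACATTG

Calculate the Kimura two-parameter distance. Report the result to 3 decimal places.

0.952

Of 30 sites, 4 differences are transitions and 12 are transversions, so P = 4/30 ≈ 0.133333 and Q = 12/30 = 0.4.
Under the Kimura two-parameter model, d = −½ ln(1 − 2P − Q) − ¼ ln(1 − 2Q).
1 − 2P − Q = 0.333334, giving −½ ln(0.333334) = 0.549305.
1 − 2Q = 0.2, giving −¼ ln(0.2) = 0.402359.
d = 0.549305 + 0.402359 = 0.951664.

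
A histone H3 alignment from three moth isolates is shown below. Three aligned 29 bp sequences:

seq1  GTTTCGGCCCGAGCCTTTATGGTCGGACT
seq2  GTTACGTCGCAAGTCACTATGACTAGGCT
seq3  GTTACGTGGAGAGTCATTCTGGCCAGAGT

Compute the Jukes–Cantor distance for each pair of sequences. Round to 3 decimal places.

d(seq1,seq2) = 0.602, d(seq1,seq3) = 0.529, d(seq2,seq3) = 0.401

seq1–seq2: 12/29 sites differ → p ≈ 0.413793, d = −0.75 ln(1 − 0.551724) = 0.601760 ≈ 0.602.
seq1–seq3: 11/29 sites differ → p ≈ 0.37931, d = −0.75 ln(1 − 0.505747) = 0.528531 ≈ 0.529.
seq2–seq3: 9/29 sites differ → p ≈ 0.310345, d = −0.75 ln(1 − 0.413793) = 0.400562 ≈ 0.401.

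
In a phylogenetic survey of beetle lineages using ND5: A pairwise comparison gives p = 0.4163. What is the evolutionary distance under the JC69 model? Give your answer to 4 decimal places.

d = −(3/4) ln(1 − 4p/3) = −0.75 ln(1 − 0.555067) = −0.75 ln(0.444933)
  = −0.75 × (-0.809832) = 0.607374 substitutions/site.

0.6074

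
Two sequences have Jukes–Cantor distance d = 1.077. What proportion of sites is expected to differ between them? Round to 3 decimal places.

p = (3/4)(1 − e^(−4d/3)) = 0.75 × (1 − e^(-1.436)) = 0.75 × (1 − 0.237877) = 0.571592.

0.572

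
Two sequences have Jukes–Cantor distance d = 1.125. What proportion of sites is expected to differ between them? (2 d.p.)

0.58

p = (3/4)(1 − e^(−4d/3)) = 0.75 × (1 − e^(-1.5)) = 0.75 × (1 − 0.223130) = 0.582653.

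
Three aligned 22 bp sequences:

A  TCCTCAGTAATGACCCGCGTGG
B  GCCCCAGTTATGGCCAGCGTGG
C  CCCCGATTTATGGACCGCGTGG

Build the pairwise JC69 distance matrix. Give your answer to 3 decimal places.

d(A,B) = 0.271, d(A,C) = 0.414, d(B,C) = 0.271

A–B: 5/22 sites differ → p ≈ 0.227273, d = −0.75 ln(1 − 0.303031) = 0.270761 ≈ 0.271.
A–C: 7/22 sites differ → p ≈ 0.318182, d = −0.75 ln(1 − 0.424243) = 0.414052 ≈ 0.414.
B–C: 5/22 sites differ → p ≈ 0.227273, d = −0.75 ln(1 − 0.303031) = 0.270761 ≈ 0.271.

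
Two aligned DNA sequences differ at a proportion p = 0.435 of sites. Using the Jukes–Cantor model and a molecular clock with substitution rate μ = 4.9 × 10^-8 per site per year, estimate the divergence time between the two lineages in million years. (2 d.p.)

6.64

d = −(3/4) ln(1 − 4p/3) = −0.75 ln(1 − 0.58) = −0.75 ln(0.42)
  = −0.75 × (-0.867501) = 0.650626 substitutions/site.
Under a molecular clock d = 2μt, so t = d/(2μ) = 0.650626 / (2 × 4.9 × 10^-8) = 6.64 million years.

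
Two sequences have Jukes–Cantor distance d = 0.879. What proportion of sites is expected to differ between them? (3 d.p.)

p = (3/4)(1 − e^(−4d/3)) = 0.75 × (1 − e^(-1.172)) = 0.75 × (1 − 0.309747) = 0.517690.

0.518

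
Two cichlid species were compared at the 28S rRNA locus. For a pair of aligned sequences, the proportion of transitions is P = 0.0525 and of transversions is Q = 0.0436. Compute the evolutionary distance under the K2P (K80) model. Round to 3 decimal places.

0.103

Under the Kimura two-parameter model, d = −½ ln(1 − 2P − Q) − ¼ ln(1 − 2Q).
1 − 2P − Q = 0.8514, giving −½ ln(0.8514) = 0.080437.
1 − 2Q = 0.9128, giving −¼ ln(0.9128) = 0.022810.
d = 0.080437 + 0.022810 = 0.103247.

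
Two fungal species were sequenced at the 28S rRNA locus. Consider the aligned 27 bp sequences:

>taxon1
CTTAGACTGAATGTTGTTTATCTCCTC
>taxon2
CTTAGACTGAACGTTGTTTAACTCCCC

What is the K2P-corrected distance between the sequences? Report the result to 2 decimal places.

0.12

Of 27 sites, 2 differences are transitions and 1 are transversions, so P = 2/27 ≈ 0.074074 and Q = 1/27 ≈ 0.037037.
Under the Kimura two-parameter model, d = −½ ln(1 − 2P − Q) − ¼ ln(1 − 2Q).
1 − 2P − Q = 0.814815, giving −½ ln(0.814815) = 0.102397.
1 − 2Q = 0.925926, giving −¼ ln(0.925926) = 0.019240.
d = 0.102397 + 0.019240 = 0.121637.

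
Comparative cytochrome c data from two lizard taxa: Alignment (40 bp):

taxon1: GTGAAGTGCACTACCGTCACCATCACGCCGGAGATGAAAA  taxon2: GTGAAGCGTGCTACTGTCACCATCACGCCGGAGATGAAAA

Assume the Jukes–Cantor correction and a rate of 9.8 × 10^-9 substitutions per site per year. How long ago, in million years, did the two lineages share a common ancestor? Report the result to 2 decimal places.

The sequences differ at 4 of 40 sites (7, 9, 10, 15), so p = 4/40 = 0.1.
d = −(3/4) ln(1 − 4p/3) = −0.75 ln(1 − 0.133333) = −0.75 ln(0.866667)
  = −0.75 × (-0.143100) = 0.107325 substitutions/site.
Under a molecular clock d = 2μt, so t = d/(2μ) = 0.107325 / (2 × 9.8 × 10^-9) = 5.48 million years.

5.48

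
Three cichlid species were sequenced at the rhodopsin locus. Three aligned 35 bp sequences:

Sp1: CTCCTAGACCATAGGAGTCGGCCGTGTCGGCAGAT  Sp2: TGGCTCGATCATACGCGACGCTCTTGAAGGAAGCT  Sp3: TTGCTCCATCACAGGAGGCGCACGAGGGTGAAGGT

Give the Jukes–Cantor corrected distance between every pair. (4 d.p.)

d(Sp1,Sp2) = 0.6355, d(Sp1,Sp3) = 0.6355, d(Sp2,Sp3) = 0.5128

Sp1–Sp2: 15/35 sites differ → p ≈ 0.428571, d = −0.75 ln(1 − 0.571428) = 0.635472 ≈ 0.6355.
Sp1–Sp3: 15/35 sites differ → p ≈ 0.428571, d = −0.75 ln(1 − 0.571428) = 0.635472 ≈ 0.6355.
Sp2–Sp3: 13/35 sites differ → p ≈ 0.371429, d = −0.75 ln(1 − 0.495239) = 0.512753 ≈ 0.5128.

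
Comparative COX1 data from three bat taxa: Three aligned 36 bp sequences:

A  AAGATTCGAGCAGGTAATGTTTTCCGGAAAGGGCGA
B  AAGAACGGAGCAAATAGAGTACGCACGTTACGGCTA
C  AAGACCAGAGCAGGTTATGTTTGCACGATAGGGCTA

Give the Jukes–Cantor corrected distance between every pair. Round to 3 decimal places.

d(A,B) = 0.673, d(A,C) = 0.304, d(B,C) = 0.392

A–B: 16/36 sites differ → p ≈ 0.444444, d = −0.75 ln(1 − 0.592592) = 0.673455 ≈ 0.673.
A–C: 9/36 sites differ → p = 0.25, d = −0.75 ln(1 − 0.333333) = 0.304098 ≈ 0.304.
B–C: 11/36 sites differ → p ≈ 0.305556, d = −0.75 ln(1 − 0.407408) = 0.392437 ≈ 0.392.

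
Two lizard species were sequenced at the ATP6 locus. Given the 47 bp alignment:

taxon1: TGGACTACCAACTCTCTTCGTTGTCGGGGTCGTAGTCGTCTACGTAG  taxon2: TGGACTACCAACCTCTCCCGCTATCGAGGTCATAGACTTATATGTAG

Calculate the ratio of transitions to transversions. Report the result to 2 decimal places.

3.67

Transitions are A↔G and C↔T; transversions are all other mismatches.
Transitions: 11. Transversions: 3.
R = 11/3 = 3.666666… ≈ 3.67 (to 2 d.p.).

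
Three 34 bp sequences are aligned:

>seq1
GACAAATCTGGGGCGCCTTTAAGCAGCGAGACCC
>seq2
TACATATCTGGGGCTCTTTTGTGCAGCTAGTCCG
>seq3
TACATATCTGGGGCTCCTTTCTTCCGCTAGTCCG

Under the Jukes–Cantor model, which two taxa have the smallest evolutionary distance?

seq1–seq2: 9/34 differ, p = 0.265, d = 0.326.
seq1–seq3: 10/34 differ, p = 0.294, d = 0.373.
seq2–seq3: 4/34 differ, p = 0.118, d = 0.128.
The smallest distance is between seq2 and seq3.

seq2 and seq3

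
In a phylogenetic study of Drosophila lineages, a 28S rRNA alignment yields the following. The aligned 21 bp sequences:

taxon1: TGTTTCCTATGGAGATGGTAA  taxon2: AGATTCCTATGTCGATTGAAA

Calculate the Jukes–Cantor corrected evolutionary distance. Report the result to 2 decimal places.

0.36

The sequences differ at 6 of 21 sites (1, 3, 12, 13, 17, 19), so p = 6/21 ≈ 0.285714.
d = −(3/4) ln(1 − 4p/3) = −0.75 ln(1 − 0.380952) = −0.75 ln(0.619048)
  = −0.75 × (-0.479572) = 0.359679 substitutions/site.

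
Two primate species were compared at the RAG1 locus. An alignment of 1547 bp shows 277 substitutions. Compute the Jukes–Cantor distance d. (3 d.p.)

0.205

p = 277/1547 ≈ 0.179056.
d = −(3/4) ln(1 − 4p/3) = −0.75 ln(1 − 0.238741) = −0.75 ln(0.761259)
  = −0.75 × (-0.272782) = 0.204587 substitutions/site.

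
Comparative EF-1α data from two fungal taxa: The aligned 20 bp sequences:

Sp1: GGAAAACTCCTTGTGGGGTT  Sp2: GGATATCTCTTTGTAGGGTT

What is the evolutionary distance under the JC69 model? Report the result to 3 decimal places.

The sequences differ at 4 of 20 sites (4, 6, 10, 15), so p = 4/20 = 0.2.
d = −(3/4) ln(1 − 4p/3) = −0.75 ln(1 − 0.266667) = −0.75 ln(0.733333)
  = −0.75 × (-0.310155) = 0.232616 substitutions/site.

0.233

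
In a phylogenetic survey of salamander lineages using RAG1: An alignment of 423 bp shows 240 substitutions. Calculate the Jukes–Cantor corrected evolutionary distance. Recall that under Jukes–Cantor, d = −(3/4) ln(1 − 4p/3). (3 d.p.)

1.059

p = 240/423 ≈ 0.567376.
d = −(3/4) ln(1 − 4p/3) = −0.75 ln(1 − 0.756501) = −0.75 ln(0.243499)
  = −0.75 × (-1.412642) = 1.059482 substitutions/site.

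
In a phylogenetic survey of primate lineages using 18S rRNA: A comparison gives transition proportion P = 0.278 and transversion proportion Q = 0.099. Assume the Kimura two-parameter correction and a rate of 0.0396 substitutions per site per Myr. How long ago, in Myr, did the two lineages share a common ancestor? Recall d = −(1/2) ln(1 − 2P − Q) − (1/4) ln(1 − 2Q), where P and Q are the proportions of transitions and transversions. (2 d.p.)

Under the Kimura two-parameter model, d = −½ ln(1 − 2P − Q) − ¼ ln(1 − 2Q).
1 − 2P − Q = 0.345, giving −½ ln(0.345) = 0.532105.
1 − 2Q = 0.802, giving −¼ ln(0.802) = 0.055162.
d = 0.532105 + 0.055162 = 0.587267.
Under a molecular clock d = 2μt, so t = d/(2μ) = 0.587267 / (2 × 0.0396) = 7.41 Myr.

7.41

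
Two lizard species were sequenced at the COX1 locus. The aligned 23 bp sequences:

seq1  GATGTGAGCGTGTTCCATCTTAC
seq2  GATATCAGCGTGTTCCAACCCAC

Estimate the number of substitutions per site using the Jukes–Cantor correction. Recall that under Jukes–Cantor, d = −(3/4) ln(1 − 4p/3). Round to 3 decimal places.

The sequences differ at 5 of 23 sites (4, 6, 18, 20, 21), so p = 5/23 ≈ 0.217391.
d = −(3/4) ln(1 − 4p/3) = −0.75 ln(1 − 0.289855) = −0.75 ln(0.710145)
  = −0.75 × (-0.342286) = 0.256715 substitutions/site.

0.257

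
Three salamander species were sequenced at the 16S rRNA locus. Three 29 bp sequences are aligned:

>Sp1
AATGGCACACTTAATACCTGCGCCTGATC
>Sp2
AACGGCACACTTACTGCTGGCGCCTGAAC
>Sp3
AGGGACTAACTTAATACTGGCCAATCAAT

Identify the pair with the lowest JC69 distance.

Sp1 and Sp2

Sp1–Sp2: 6/29 differ, p = 0.207, d = 0.242.
Sp1–Sp3: 13/29 differ, p = 0.448, d = 0.683.
Sp2–Sp3: 12/29 differ, p = 0.414, d = 0.602.
The smallest distance is between Sp1 and Sp2.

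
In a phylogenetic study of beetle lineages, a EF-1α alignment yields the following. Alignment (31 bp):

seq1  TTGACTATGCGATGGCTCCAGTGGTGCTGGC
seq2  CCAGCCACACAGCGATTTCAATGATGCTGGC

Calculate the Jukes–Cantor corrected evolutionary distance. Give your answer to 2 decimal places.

0.78

The sequences differ at 15 of 31 sites, so p = 15/31 ≈ 0.483871.
d = −(3/4) ln(1 − 4p/3) = −0.75 ln(1 − 0.645161) = −0.75 ln(0.354839)
  = −0.75 × (-1.036091) = 0.777068 substitutions/site.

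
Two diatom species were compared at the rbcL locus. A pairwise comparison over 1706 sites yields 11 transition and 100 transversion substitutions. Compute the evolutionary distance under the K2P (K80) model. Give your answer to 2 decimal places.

P = 11/1706 ≈ 0.006448 and Q = 100/1706 ≈ 0.058617.
Under the Kimura two-parameter model, d = −½ ln(1 − 2P − Q) − ¼ ln(1 − 2Q).
1 − 2P − Q = 0.928487, giving −½ ln(0.928487) = 0.037099.
1 − 2Q = 0.882766, giving −¼ ln(0.882766) = 0.031174.
d = 0.037099 + 0.031174 = 0.068273.

0.07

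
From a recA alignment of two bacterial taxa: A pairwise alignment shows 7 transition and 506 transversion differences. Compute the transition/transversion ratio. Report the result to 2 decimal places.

R = 7/506 = 0.013833… ≈ 0.01 (to 2 d.p.).

0.01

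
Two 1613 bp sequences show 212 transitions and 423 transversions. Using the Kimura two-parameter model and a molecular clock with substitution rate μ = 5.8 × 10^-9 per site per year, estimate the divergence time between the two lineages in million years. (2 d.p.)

P = 212/1613 ≈ 0.131432 and Q = 423/1613 ≈ 0.262244.
Under the Kimura two-parameter model, d = −½ ln(1 − 2P − Q) − ¼ ln(1 − 2Q).
1 − 2P − Q = 0.474892, giving −½ ln(0.474892) = 0.372334.
1 − 2Q = 0.475512, giving −¼ ln(0.475512) = 0.185841.
d = 0.372334 + 0.185841 = 0.558175.
Under a molecular clock d = 2μt, so t = d/(2μ) = 0.558175 / (2 × 5.8 × 10^-9) = 48.12 million years.

48.12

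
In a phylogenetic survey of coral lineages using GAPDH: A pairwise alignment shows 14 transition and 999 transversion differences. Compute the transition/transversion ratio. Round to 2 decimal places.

R = 14/999 = 0.014014… ≈ 0.01 (to 2 d.p.).

0.01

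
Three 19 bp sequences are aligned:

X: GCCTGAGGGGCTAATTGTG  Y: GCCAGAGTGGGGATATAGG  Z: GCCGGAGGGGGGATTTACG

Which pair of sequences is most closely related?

X–Y: 8/19 differ, p = 0.421, d = 0.618.
X–Z: 6/19 differ, p = 0.316, d = 0.410.
Y–Z: 4/19 differ, p = 0.211, d = 0.247.
The smallest distance is between Y and Z.

Y and Z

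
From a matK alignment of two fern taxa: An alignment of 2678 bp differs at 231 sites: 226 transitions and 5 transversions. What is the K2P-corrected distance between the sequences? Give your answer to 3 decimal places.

0.094

P = 226/2678 ≈ 0.084391 and Q = 5/2678 ≈ 0.001867.
Under the Kimura two-parameter model, d = −½ ln(1 − 2P − Q) − ¼ ln(1 − 2Q).
1 − 2P − Q = 0.829351, giving −½ ln(0.829351) = 0.093556.
1 − 2Q = 0.996266, giving −¼ ln(0.996266) = 0.000935.
d = 0.093556 + 0.000935 = 0.094491.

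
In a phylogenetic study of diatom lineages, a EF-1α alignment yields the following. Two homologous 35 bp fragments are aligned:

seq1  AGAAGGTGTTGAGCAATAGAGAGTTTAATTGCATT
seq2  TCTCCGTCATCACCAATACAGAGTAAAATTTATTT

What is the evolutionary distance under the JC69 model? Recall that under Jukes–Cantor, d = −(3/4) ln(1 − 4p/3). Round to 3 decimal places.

0.635

The sequences differ at 15 of 35 sites, so p = 15/35 ≈ 0.428571.
d = −(3/4) ln(1 − 4p/3) = −0.75 ln(1 − 0.571428) = −0.75 ln(0.428572)
  = −0.75 × (-0.847297) = 0.635473 substitutions/site.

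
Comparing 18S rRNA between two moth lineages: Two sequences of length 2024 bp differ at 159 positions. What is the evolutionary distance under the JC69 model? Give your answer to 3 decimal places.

0.083

p = 159/2024 ≈ 0.078557.
d = −(3/4) ln(1 − 4p/3) = −0.75 ln(1 − 0.104743) = −0.75 ln(0.895257)
  = −0.75 × (-0.110644) = 0.082983 substitutions/site.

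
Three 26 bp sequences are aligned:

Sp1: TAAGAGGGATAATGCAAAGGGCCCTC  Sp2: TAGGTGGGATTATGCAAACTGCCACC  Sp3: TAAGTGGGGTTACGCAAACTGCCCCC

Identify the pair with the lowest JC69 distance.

Sp2 and Sp3

Sp1–Sp2: 7/26 differ, p = 0.269, d = 0.334.
Sp1–Sp3: 7/26 differ, p = 0.269, d = 0.334.
Sp2–Sp3: 4/26 differ, p = 0.154, d = 0.172.
The smallest distance is between Sp2 and Sp3.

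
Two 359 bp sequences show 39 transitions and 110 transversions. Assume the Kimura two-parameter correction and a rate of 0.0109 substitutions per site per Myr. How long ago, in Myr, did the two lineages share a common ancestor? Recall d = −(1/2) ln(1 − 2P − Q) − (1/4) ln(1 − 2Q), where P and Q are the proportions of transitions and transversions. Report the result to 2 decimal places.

27.89

P = 39/359 ≈ 0.108635 and Q = 110/359 ≈ 0.306407.
Under the Kimura two-parameter model, d = −½ ln(1 − 2P − Q) − ¼ ln(1 − 2Q).
1 − 2P − Q = 0.476323, giving −½ ln(0.476323) = 0.370830.
1 − 2Q = 0.387186, giving −¼ ln(0.387186) = 0.237213.
d = 0.370830 + 0.237213 = 0.608043.
Under a molecular clock d = 2μt, so t = d/(2μ) = 0.608043 / (2 × 0.0109) = 27.89 Myr.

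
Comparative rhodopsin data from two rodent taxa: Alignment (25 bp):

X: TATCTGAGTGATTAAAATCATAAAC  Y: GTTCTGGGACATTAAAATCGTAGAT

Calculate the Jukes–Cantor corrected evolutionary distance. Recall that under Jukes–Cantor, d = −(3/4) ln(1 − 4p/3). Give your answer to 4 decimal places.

The sequences differ at 8 of 25 sites (1, 2, 7, 9, 10, 20, 23, 25), so p = 8/25 = 0.32.
d = −(3/4) ln(1 − 4p/3) = −0.75 ln(1 − 0.426667) = −0.75 ln(0.573333)
  = −0.75 × (-0.556289) = 0.417217 substitutions/site.

0.4172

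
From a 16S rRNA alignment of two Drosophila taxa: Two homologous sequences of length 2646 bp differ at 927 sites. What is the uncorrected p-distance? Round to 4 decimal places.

p = 927/2646 = 0.350340… ≈ 0.3503 (to 4 d.p.).

0.3503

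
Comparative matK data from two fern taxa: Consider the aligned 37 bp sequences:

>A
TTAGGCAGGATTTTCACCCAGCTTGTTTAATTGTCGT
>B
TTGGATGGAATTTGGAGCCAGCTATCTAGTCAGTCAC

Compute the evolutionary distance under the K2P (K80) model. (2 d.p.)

0.85

Of 37 sites, 10 differences are transitions and 8 are transversions, so P = 10/37 ≈ 0.27027 and Q = 8/37 ≈ 0.216216.
Under the Kimura two-parameter model, d = −½ ln(1 − 2P − Q) − ¼ ln(1 − 2Q).
1 − 2P − Q = 0.243244, giving −½ ln(0.243244) = 0.706845.
1 − 2Q = 0.567568, giving −¼ ln(0.567568) = 0.141599.
d = 0.706845 + 0.141599 = 0.848444.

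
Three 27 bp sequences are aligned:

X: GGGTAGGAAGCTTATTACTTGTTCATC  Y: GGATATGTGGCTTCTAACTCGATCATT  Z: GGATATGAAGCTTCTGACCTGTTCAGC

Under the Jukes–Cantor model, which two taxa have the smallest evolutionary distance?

X and Z

X–Y: 9/27 differ, p = 0.333, d = 0.441.
X–Z: 6/27 differ, p = 0.222, d = 0.264.
Y–Z: 8/27 differ, p = 0.296, d = 0.377.
The smallest distance is between X and Z.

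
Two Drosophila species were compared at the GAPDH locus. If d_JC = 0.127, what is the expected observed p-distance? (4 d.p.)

0.1168

p = (3/4)(1 − e^(−4d/3)) = 0.75 × (1 − e^(-0.169333)) = 0.75 × (1 − 0.844228) = 0.116829.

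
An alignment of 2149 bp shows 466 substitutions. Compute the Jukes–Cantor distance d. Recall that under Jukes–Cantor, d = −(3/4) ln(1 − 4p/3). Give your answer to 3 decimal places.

p = 466/2149 ≈ 0.216845.
d = −(3/4) ln(1 − 4p/3) = −0.75 ln(1 − 0.289127) = −0.75 ln(0.710873)
  = −0.75 × (-0.341261) = 0.255946 substitutions/site.

0.256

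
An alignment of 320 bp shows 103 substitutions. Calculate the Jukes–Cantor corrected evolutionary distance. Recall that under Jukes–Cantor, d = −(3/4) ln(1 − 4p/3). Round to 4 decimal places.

p = 103/320 = 0.321875.
d = −(3/4) ln(1 − 4p/3) = −0.75 ln(1 − 0.429167) = −0.75 ln(0.570833)
  = −0.75 × (-0.560659) = 0.420494 substitutions/site.

0.4205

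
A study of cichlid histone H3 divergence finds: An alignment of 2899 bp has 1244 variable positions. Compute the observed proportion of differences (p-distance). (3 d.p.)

0.429

p = 1244/2899 = 0.429113… ≈ 0.429 (to 3 d.p.).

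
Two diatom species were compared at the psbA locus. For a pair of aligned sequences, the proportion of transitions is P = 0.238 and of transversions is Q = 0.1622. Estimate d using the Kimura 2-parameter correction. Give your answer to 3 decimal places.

Under the Kimura two-parameter model, d = −½ ln(1 − 2P − Q) − ¼ ln(1 − 2Q).
1 − 2P − Q = 0.3618, giving −½ ln(0.3618) = 0.508332.
1 − 2Q = 0.6756, giving −¼ ln(0.6756) = 0.098039.
d = 0.508332 + 0.098039 = 0.606371.

0.606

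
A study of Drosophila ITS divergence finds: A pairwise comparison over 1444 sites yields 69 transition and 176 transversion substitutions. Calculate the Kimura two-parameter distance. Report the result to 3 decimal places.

P = 69/1444 ≈ 0.047784 and Q = 176/1444 ≈ 0.121884.
Under the Kimura two-parameter model, d = −½ ln(1 − 2P − Q) − ¼ ln(1 − 2Q).
1 − 2P − Q = 0.782548, giving −½ ln(0.782548) = 0.122600.
1 − 2Q = 0.756232, giving −¼ ln(0.756232) = 0.069852.
d = 0.122600 + 0.069852 = 0.192452.

0.192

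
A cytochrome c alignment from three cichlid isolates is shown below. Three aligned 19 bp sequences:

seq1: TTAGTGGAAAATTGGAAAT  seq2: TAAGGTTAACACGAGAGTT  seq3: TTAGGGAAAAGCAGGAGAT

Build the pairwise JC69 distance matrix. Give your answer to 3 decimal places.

d(seq1,seq2) = 0.907, d(seq1,seq3) = 0.410, d(seq2,seq3) = 0.618

seq1–seq2: 10/19 sites differ → p ≈ 0.526316, d = −0.75 ln(1 − 0.701755) = 0.907380 ≈ 0.907.
seq1–seq3: 6/19 sites differ → p ≈ 0.315789, d = −0.75 ln(1 − 0.421052) = 0.409907 ≈ 0.410.
seq2–seq3: 8/19 sites differ → p ≈ 0.421053, d = −0.75 ln(1 − 0.561404) = 0.618132 ≈ 0.618.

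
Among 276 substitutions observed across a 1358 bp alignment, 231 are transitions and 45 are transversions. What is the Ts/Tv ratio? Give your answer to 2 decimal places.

R = 231/45 = 5.133333… ≈ 5.13 (to 2 d.p.).

5.13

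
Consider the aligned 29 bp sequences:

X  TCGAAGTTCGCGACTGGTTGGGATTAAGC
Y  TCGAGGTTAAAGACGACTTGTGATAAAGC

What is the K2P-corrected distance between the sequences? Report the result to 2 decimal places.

Of 29 sites, 3 differences are transitions and 6 are transversions, so P = 3/29 ≈ 0.103448 and Q = 6/29 ≈ 0.206897.
Under the Kimura two-parameter model, d = −½ ln(1 − 2P − Q) − ¼ ln(1 − 2Q).
1 − 2P − Q = 0.586207, giving −½ ln(0.586207) = 0.267041.
1 − 2Q = 0.586206, giving −¼ ln(0.586206) = 0.133521.
d = 0.267041 + 0.133521 = 0.400562.

0.40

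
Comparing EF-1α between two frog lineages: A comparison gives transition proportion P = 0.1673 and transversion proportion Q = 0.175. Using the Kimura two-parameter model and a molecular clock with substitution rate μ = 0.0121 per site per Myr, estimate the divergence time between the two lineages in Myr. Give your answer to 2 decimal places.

Under the Kimura two-parameter model, d = −½ ln(1 − 2P − Q) − ¼ ln(1 − 2Q).
1 − 2P − Q = 0.4904, giving −½ ln(0.4904) = 0.356267.
1 − 2Q = 0.65, giving −¼ ln(0.65) = 0.107696.
d = 0.356267 + 0.107696 = 0.463963.
Under a molecular clock d = 2μt, so t = d/(2μ) = 0.463963 / (2 × 0.0121) = 19.17 Myr.

19.17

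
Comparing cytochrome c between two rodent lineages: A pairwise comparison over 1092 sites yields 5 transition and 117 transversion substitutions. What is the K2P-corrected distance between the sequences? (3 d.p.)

P = 5/1092 ≈ 0.004579 and Q = 117/1092 ≈ 0.107143.
Under the Kimura two-parameter model, d = −½ ln(1 − 2P − Q) − ¼ ln(1 − 2Q).
1 − 2P − Q = 0.883699, giving −½ ln(0.883699) = 0.061819.
1 − 2Q = 0.785714, giving −¼ ln(0.785714) = 0.060291.
d = 0.061819 + 0.060291 = 0.122110.

0.122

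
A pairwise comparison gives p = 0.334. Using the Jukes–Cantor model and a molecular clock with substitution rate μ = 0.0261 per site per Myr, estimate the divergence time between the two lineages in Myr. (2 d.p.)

d = −(3/4) ln(1 − 4p/3) = −0.75 ln(1 − 0.445333) = −0.75 ln(0.554667)
  = −0.75 × (-0.589387) = 0.442040 substitutions/site.
Under a molecular clock d = 2μt, so t = d/(2μ) = 0.442040 / (2 × 0.0261) = 8.47 Myr.

8.47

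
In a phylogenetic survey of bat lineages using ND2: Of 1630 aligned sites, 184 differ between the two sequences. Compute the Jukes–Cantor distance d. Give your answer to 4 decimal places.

0.1223

p = 184/1630 ≈ 0.112883.
d = −(3/4) ln(1 − 4p/3) = −0.75 ln(1 − 0.150511) = −0.75 ln(0.849489)
  = −0.75 × (-0.163120) = 0.122340 substitutions/site.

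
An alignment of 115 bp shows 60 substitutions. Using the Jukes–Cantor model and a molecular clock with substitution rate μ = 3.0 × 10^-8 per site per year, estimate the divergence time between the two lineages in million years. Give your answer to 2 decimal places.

p = 60/115 ≈ 0.521739.
d = −(3/4) ln(1 − 4p/3) = −0.75 ln(1 − 0.695652) = −0.75 ln(0.304348)
  = −0.75 × (-1.189583) = 0.892187 substitutions/site.
Under a molecular clock d = 2μt, so t = d/(2μ) = 0.892187 / (2 × 3.0 × 10^-8) = 14.87 million years.

14.87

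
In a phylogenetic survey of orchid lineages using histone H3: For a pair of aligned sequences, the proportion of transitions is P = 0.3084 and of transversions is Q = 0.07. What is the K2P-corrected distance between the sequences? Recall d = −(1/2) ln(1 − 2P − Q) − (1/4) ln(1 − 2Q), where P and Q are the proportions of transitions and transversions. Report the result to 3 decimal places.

0.618

Under the Kimura two-parameter model, d = −½ ln(1 − 2P − Q) − ¼ ln(1 − 2Q).
1 − 2P − Q = 0.3132, giving −½ ln(0.3132) = 0.580457.
1 − 2Q = 0.86, giving −¼ ln(0.86) = 0.037706.
d = 0.580457 + 0.037706 = 0.618163.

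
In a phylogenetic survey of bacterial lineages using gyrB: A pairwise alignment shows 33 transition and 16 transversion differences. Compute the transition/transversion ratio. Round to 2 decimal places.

2.06

R = 33/16 = 2.0625 ≈ 2.06 (to 2 d.p.).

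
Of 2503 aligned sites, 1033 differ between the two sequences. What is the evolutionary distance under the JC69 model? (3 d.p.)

p = 1033/2503 ≈ 0.412705.
d = −(3/4) ln(1 − 4p/3) = −0.75 ln(1 − 0.550273) = −0.75 ln(0.449727)
  = −0.75 × (-0.799115) = 0.599336 substitutions/site.

0.599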